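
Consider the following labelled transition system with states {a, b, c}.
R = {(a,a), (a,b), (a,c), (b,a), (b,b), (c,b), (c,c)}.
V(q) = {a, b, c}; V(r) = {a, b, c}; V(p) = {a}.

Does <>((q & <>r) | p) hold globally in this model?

Let φ = <>((q & <>r) | p). Evaluate φ at each world:
  a (successors {a, b, c}): φ is true.
  b (successors {a, b}): φ is true.
  c (successors {b, c}): φ is true.
For instance, at c:
  At c: <>((q & <>r) | p) requires (q & <>r) | p at some successor in {b, c}.
    (q & <>r) | p holds at b, so <>((q & <>r) | p) is true at c.
      At b: q & <>r is true, p is false, so (q & <>r) | p is true.

Yes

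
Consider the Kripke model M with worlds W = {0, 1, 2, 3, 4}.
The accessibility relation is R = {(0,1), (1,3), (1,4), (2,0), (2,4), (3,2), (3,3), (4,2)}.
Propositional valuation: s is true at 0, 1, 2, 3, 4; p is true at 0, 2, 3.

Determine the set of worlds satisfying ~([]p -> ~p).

3

Let φ = ~([]p -> ~p). Evaluate φ at each world:
  0 (successors {1}): φ is false.
  1 (successors {3, 4}): φ is false.
  2 (successors {0, 4}): φ is false.
  3 (successors {2, 3}): φ is true.
  4 (successors {2}): φ is false.
For instance, at 1:
  At 1: []p -> ~p is true, so ~([]p -> ~p) is false.
    At 1: []p is false, ~p is true, so []p -> ~p is true.
      At 1: []p requires p at every successor {3, 4}.
        p fails at 4, so []p is false at 1.
Satisfying worlds: {3}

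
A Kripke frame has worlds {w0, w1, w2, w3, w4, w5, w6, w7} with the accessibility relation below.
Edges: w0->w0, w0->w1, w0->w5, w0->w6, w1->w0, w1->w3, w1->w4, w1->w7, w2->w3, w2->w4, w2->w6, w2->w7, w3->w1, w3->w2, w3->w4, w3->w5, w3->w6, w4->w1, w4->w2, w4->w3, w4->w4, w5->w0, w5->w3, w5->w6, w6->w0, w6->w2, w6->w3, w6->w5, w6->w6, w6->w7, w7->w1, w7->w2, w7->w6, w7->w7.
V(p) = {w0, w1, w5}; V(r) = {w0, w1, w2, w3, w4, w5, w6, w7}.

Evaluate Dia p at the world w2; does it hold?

Recall that Dia ψ holds at a world iff ψ holds at some accessible world.
At w2: Dia p requires p at some successor in {w3, w4, w6, w7}.
  At w3: p is false.
  At w4: p is false.
  At w6: p is false.
  At w7: p is false.
So Dia p is false at w2.

No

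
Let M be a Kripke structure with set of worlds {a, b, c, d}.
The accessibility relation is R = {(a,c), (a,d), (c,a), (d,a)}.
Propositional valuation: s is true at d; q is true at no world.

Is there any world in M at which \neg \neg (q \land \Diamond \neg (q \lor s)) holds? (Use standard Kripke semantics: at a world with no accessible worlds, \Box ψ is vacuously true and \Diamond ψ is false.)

No

Let φ = \neg \neg (q \land \Diamond \neg (q \lor s)). Evaluate φ at each world:
  a (successors {c, d}): φ is false.
  b (successors ∅): φ is false.
  c (successors {a}): φ is false.
  d (successors {a}): φ is false.
For instance, at d:
  At d: \neg (q \land \Diamond \neg (q \lor s)) is true, so \neg \neg (q \land \Diamond \neg (q \lor s)) is false.
    At d: q \land \Diamond \neg (q \lor s) is false, so \neg (q \land \Diamond \neg (q \lor s)) is true.
      At d: q is false, \Diamond \neg (q \lor s) is true, so q \land \Diamond \neg (q \lor s) is false.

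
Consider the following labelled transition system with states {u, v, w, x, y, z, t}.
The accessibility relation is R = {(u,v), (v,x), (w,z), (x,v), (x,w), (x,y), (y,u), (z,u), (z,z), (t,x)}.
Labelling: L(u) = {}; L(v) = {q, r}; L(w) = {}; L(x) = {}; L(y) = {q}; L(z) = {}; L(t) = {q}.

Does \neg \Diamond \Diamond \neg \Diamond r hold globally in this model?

No

Let φ = \neg \Diamond \Diamond \neg \Diamond r. Evaluate φ at each world:
  u (successors {v}): φ is true.
  v (successors {x}): φ is false.
  w (successors {z}): φ is false.
  x (successors {v, w, y}): φ is false.
  y (successors {u}): φ is false.
  z (successors {u, z}): φ is false.
  t (successors {x}): φ is false.
Detail at v (counterexample):
  At v: \Diamond \Diamond \neg \Diamond r is true, so \neg \Diamond \Diamond \neg \Diamond r is false.
    At v: \Diamond \Diamond \neg \Diamond r requires \Diamond \neg \Diamond r at some successor in {x}.
      \Diamond \neg \Diamond r holds at x, so \Diamond \Diamond \neg \Diamond r is true at v.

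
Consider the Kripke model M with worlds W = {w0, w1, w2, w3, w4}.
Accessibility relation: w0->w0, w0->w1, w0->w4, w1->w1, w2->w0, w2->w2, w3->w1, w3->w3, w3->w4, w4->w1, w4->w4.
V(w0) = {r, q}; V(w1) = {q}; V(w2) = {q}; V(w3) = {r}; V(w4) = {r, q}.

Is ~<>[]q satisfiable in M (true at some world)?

No

Let φ = ~<>[]q. Evaluate φ at each world:
  w0 (successors {w0, w1, w4}): φ is false.
  w1 (successors {w1}): φ is false.
  w2 (successors {w0, w2}): φ is false.
  w3 (successors {w1, w3, w4}): φ is false.
  w4 (successors {w1, w4}): φ is false.
For instance, at w4:
  At w4: <>[]q is true, so ~<>[]q is false.
    At w4: <>[]q requires []q at some successor in {w1, w4}.
      []q holds at w1, so <>[]q is true at w4.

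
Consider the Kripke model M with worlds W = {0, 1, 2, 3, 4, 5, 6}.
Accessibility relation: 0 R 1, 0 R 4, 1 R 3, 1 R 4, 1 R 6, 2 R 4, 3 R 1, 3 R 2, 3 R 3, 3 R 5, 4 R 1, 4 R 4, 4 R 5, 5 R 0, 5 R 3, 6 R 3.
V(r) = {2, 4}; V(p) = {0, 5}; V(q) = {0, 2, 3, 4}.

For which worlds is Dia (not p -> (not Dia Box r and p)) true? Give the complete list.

3, 4, 5

Recall that Box ψ holds at a world iff ψ holds at every accessible world, and Dia ψ holds iff ψ holds at some accessible world.
Let φ = Dia (not p -> (not Dia Box r and p)). Evaluate φ at each world:
  0 (successors {1, 4}): φ is false.
  1 (successors {3, 4, 6}): φ is false.
  2 (successors {4}): φ is false.
  3 (successors {1, 2, 3, 5}): φ is true.
  4 (successors {1, 4, 5}): φ is true.
  5 (successors {0, 3}): φ is true.
  6 (successors {3}): φ is false.
For instance, at 6:
  At 6: Dia (not p -> (not Dia Box r and p)) requires not p -> (not Dia Box r and p) at some successor in {3}.
    At 3: not p -> (not Dia Box r and p) is false.
  So Dia (not p -> (not Dia Box r and p)) is false at 6.
Satisfying worlds: {3, 4, 5}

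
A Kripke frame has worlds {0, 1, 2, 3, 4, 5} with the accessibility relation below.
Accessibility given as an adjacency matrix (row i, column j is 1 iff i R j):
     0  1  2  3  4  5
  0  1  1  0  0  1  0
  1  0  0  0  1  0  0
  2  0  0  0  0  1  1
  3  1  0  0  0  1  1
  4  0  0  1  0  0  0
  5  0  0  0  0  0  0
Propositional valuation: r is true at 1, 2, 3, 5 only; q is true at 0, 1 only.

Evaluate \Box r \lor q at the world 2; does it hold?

No

At 2: \Box r is false, q is false, so \Box r \lor q is false.
  At 2: \Box r requires r at every successor {4, 5}.
    r fails at 4, so \Box r is false at 2.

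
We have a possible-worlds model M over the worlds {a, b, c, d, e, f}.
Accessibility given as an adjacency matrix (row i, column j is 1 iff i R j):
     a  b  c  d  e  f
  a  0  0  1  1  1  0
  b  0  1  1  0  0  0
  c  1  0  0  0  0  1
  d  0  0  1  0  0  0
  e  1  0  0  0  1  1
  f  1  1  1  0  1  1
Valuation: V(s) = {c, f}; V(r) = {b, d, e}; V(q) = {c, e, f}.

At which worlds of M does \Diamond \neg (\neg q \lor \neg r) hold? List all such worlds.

Recall that \Diamond ψ holds at a world iff ψ holds at some accessible world.
Let φ = \Diamond \neg (\neg q \lor \neg r). Evaluate φ at each world:
  a (successors {c, d, e}): φ is true.
  b (successors {b, c}): φ is false.
  c (successors {a, f}): φ is false.
  d (successors {c}): φ is false.
  e (successors {a, e, f}): φ is true.
  f (successors {a, b, c, e, f}): φ is true.
For instance, at a:
  At a: \Diamond \neg (\neg q \lor \neg r) requires \neg (\neg q \lor \neg r) at some successor in {c, d, e}.
    \neg (\neg q \lor \neg r) holds at e, so \Diamond \neg (\neg q \lor \neg r) is true at a.
Satisfying worlds: {a, e, f}

a, e, f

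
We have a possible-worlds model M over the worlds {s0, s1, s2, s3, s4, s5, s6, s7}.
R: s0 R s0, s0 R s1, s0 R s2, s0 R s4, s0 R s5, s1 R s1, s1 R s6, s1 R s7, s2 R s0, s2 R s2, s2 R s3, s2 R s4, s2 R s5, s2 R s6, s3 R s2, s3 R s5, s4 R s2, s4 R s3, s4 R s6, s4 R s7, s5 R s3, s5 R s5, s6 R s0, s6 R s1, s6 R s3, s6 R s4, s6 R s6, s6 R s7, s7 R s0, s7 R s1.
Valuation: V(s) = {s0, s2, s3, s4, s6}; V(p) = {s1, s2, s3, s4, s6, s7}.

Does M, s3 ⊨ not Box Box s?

Yes

At s3: Box Box s is false, so not Box Box s is true.
  At s3: Box Box s requires Box s at every successor {s2, s5}.
    Box s fails at s2, so Box Box s is false at s3.
      At s2: Box s requires s at every successor {s0, s2, s3, s4, s5, s6}.
        s fails at s5, so Box s is false at s2.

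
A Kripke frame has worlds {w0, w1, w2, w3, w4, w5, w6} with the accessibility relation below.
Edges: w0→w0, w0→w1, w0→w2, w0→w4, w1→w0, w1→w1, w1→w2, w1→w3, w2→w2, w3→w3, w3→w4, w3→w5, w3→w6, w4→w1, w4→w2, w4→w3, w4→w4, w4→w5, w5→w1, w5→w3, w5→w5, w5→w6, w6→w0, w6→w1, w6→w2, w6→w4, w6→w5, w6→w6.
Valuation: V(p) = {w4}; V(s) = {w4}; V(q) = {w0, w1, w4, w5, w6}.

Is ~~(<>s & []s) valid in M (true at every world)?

No

Recall that []ψ holds at a world iff ψ holds at every accessible world, and <>ψ holds iff ψ holds at some accessible world.
Let φ = ~~(<>s & []s). Evaluate φ at each world:
  w0 (successors {w0, w1, w2, w4}): φ is false.
  w1 (successors {w0, w1, w2, w3}): φ is false.
  w2 (successors {w2}): φ is false.
  w3 (successors {w3, w4, w5, w6}): φ is false.
  w4 (successors {w1, w2, w3, w4, w5}): φ is false.
  w5 (successors {w1, w3, w5, w6}): φ is false.
  w6 (successors {w0, w1, w2, w4, w5, w6}): φ is false.
Detail at w0 (counterexample):
  At w0: ~(<>s & []s) is true, so ~~(<>s & []s) is false.
    At w0: <>s & []s is false, so ~(<>s & []s) is true.
      At w0: <>s is true, []s is false, so <>s & []s is false.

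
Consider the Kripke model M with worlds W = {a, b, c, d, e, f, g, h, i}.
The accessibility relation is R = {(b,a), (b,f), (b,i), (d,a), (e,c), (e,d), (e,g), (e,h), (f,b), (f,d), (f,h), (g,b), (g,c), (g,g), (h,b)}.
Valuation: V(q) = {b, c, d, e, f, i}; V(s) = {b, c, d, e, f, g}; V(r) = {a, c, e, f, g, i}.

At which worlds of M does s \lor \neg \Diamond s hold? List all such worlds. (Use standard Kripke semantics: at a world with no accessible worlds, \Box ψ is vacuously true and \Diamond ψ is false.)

a, b, c, d, e, f, g, i

Recall that \Diamond ψ holds at a world iff ψ holds at some accessible world.
Let φ = s \lor \neg \Diamond s. Evaluate φ at each world:
  a (successors ∅): φ is true.
  b (successors {a, f, i}): φ is true.
  c (successors ∅): φ is true.
  d (successors {a}): φ is true.
  e (successors {c, d, g, h}): φ is true.
  f (successors {b, d, h}): φ is true.
  g (successors {b, c, g}): φ is true.
  h (successors {b}): φ is false.
  i (successors ∅): φ is true.
For instance, at g:
  At g: s is true, \neg \Diamond s is false, so s \lor \neg \Diamond s is true.
    At g: \Diamond s is true, so \neg \Diamond s is false.
      At g: \Diamond s requires s at some successor in {b, c, g}.
        s holds at b, so \Diamond s is true at g.
Satisfying worlds: {a, b, c, d, e, f, g, i}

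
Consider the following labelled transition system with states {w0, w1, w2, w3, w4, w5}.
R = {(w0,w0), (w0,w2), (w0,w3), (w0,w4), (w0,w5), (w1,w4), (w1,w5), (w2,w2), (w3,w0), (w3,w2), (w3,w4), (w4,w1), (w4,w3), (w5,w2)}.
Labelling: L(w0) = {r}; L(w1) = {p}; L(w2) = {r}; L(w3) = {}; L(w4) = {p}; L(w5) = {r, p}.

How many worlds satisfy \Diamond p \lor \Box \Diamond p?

4

Let φ = \Diamond p \lor \Box \Diamond p. Evaluate φ at each world:
  w0 (successors {w0, w2, w3, w4, w5}): φ is true.
  w1 (successors {w4, w5}): φ is true.
  w2 (successors {w2}): φ is false.
  w3 (successors {w0, w2, w4}): φ is true.
  w4 (successors {w1, w3}): φ is true.
  w5 (successors {w2}): φ is false.
For instance, at w2:
  At w2: \Diamond p is false, \Box \Diamond p is false, so \Diamond p \lor \Box \Diamond p is false.
    At w2: \Diamond p requires p at some successor in {w2}.
      At w2: p is false.
    So \Diamond p is false at w2.
    At w2: \Box \Diamond p requires \Diamond p at every successor {w2}.
      \Diamond p fails at w2, so \Box \Diamond p is false at w2.
Satisfying worlds: {w0, w1, w3, w4}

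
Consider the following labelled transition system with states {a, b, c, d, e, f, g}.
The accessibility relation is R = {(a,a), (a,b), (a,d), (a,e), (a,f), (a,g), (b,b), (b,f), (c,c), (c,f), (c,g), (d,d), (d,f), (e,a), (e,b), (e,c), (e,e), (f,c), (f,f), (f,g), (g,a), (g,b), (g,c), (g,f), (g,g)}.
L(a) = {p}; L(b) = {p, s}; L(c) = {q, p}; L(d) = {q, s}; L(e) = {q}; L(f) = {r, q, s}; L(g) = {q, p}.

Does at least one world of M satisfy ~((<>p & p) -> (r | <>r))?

No

Recall that <>ψ holds at a world iff ψ holds at some accessible world.
Let φ = ~((<>p & p) -> (r | <>r)). Evaluate φ at each world:
  a (successors {a, b, d, e, f, g}): φ is false.
  b (successors {b, f}): φ is false.
  c (successors {c, f, g}): φ is false.
  d (successors {d, f}): φ is false.
  e (successors {a, b, c, e}): φ is false.
  f (successors {c, f, g}): φ is false.
  g (successors {a, b, c, f, g}): φ is false.
For instance, at d:
  At d: (<>p & p) -> (r | <>r) is true, so ~((<>p & p) -> (r | <>r)) is false.
    At d: <>p & p is false, r | <>r is true, so (<>p & p) -> (r | <>r) is true.
      At d: <>p is false, p is false, so <>p & p is false.
      At d: r is false, <>r is true, so r | <>r is true.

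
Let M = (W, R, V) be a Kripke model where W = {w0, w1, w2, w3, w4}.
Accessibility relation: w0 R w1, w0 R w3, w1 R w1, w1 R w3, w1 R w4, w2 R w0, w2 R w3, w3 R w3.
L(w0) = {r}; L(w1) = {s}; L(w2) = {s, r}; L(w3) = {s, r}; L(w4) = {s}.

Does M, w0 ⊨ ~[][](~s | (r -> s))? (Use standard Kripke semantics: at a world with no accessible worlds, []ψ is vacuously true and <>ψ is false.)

Recall that []ψ holds at a world iff ψ holds at every accessible world, and <>ψ holds iff ψ holds at some accessible world.
At w0: [][](~s | (r -> s)) is true, so ~[][](~s | (r -> s)) is false.
  At w0: [][](~s | (r -> s)) requires [](~s | (r -> s)) at every successor {w1, w3}.
      At w1: [](~s | (r -> s)) requires ~s | (r -> s) at every successor {w1, w3, w4}.
        At w1: ~s | (r -> s) is true.
        At w3: ~s | (r -> s) is true.
        At w4: ~s | (r -> s) is true.
      So [](~s | (r -> s)) is true at w1.
      At w3: [](~s | (r -> s)) requires ~s | (r -> s) at every successor {w3}.
        At w3: ~s | (r -> s) is true.
      So [](~s | (r -> s)) is true at w3.
  So [][](~s | (r -> s)) is true at w0.

No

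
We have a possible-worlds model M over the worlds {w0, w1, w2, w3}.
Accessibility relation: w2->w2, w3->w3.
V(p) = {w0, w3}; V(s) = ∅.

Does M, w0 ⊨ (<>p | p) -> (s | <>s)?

No

At w0: <>p | p is true, s | <>s is false, so (<>p | p) -> (s | <>s) is false.
  At w0: <>p is false, p is true, so <>p | p is true.
    At w0: no accessible worlds, so <>p is false.
  At w0: s is false, <>s is false, so s | <>s is false.
    At w0: no accessible worlds, so <>s is false.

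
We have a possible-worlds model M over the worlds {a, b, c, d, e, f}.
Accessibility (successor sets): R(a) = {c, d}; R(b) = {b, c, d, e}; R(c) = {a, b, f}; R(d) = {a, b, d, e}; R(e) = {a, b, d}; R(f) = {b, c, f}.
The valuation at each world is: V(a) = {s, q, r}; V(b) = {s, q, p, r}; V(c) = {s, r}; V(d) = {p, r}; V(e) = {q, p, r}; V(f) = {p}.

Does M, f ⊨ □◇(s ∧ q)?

Yes

At f: □◇(s ∧ q) requires ◇(s ∧ q) at every successor {b, c, f}.
    At b: ◇(s ∧ q) requires s ∧ q at some successor in {b, c, d, e}.
      s ∧ q holds at b, so ◇(s ∧ q) is true at b.
    At c: ◇(s ∧ q) requires s ∧ q at some successor in {a, b, f}.
      s ∧ q holds at a, so ◇(s ∧ q) is true at c.
    At f: ◇(s ∧ q) requires s ∧ q at some successor in {b, c, f}.
      s ∧ q holds at b, so ◇(s ∧ q) is true at f.
So □◇(s ∧ q) is true at f.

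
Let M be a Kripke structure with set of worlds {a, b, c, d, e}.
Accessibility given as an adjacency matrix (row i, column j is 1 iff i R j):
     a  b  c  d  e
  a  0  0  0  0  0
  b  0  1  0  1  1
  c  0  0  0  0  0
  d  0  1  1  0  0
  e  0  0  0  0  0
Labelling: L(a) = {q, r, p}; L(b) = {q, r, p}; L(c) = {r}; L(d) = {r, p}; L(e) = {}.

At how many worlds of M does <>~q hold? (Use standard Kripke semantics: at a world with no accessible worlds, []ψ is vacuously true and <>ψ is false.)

2

Let φ = <>~q. Evaluate φ at each world:
  a (successors ∅): φ is false.
  b (successors {b, d, e}): φ is true.
  c (successors ∅): φ is false.
  d (successors {b, c}): φ is true.
  e (successors ∅): φ is false.
For instance, at d:
  At d: <>~q requires ~q at some successor in {b, c}.
    ~q holds at c, so <>~q is true at d.
Satisfying worlds: {b, d}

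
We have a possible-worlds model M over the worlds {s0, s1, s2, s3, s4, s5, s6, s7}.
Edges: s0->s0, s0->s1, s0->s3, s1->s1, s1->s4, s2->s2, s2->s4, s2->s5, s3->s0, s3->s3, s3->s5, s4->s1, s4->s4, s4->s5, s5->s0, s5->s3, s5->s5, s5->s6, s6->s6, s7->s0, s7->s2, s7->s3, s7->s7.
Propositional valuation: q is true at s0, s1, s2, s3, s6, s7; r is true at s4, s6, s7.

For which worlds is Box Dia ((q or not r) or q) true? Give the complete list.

Let φ = Box Dia ((q or not r) or q). Evaluate φ at each world:
  s0 (successors {s0, s1, s3}): φ is true.
  s1 (successors {s1, s4}): φ is true.
  s2 (successors {s2, s4, s5}): φ is true.
  s3 (successors {s0, s3, s5}): φ is true.
  s4 (successors {s1, s4, s5}): φ is true.
  s5 (successors {s0, s3, s5, s6}): φ is true.
  s6 (successors {s6}): φ is true.
  s7 (successors {s0, s2, s3, s7}): φ is true.
For instance, at s4:
  At s4: Box Dia ((q or not r) or q) requires Dia ((q or not r) or q) at every successor {s1, s4, s5}.
      At s1: Dia ((q or not r) or q) requires (q or not r) or q at some successor in {s1, s4}.
        (q or not r) or q holds at s1, so Dia ((q or not r) or q) is true at s1.
      At s4: Dia ((q or not r) or q) requires (q or not r) or q at some successor in {s1, s4, s5}.
        (q or not r) or q holds at s1, so Dia ((q or not r) or q) is true at s4.
      At s5: Dia ((q or not r) or q) requires (q or not r) or q at some successor in {s0, s3, s5, s6}.
        (q or not r) or q holds at s0, so Dia ((q or not r) or q) is true at s5.
  So Box Dia ((q or not r) or q) is true at s4.
Satisfying worlds: {s0, s1, s2, s3, s4, s5, s6, s7}

s0, s1, s2, s3, s4, s5, s6, s7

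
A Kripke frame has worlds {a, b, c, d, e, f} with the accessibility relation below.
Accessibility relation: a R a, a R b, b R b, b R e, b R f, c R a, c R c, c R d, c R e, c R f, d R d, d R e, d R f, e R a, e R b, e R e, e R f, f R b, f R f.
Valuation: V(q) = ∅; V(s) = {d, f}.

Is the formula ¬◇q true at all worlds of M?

Yes

Let φ = ¬◇q. Evaluate φ at each world:
  a (successors {a, b}): φ is true.
  b (successors {b, e, f}): φ is true.
  c (successors {a, c, d, e, f}): φ is true.
  d (successors {d, e, f}): φ is true.
  e (successors {a, b, e, f}): φ is true.
  f (successors {b, f}): φ is true.
For instance, at e:
  At e: ◇q is false, so ¬◇q is true.
    At e: ◇q requires q at some successor in {a, b, e, f}.
      At a: q is false.
      At b: q is false.
      At e: q is false.
      At f: q is false.
    So ◇q is false at e.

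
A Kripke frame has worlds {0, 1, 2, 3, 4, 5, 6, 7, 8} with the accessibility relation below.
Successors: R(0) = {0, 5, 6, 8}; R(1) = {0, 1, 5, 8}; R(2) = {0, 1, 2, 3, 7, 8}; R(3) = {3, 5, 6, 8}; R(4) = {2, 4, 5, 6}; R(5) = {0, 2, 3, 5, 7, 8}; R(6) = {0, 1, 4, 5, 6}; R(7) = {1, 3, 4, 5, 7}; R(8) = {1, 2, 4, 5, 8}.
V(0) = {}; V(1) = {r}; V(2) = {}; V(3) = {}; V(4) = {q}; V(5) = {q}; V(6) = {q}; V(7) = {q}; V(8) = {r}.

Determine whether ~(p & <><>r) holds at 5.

At 5: p & <><>r is false, so ~(p & <><>r) is true.
  At 5: p is false, <><>r is true, so p & <><>r is false.
    At 5: <><>r requires <>r at some successor in {0, 2, 3, 5, 7, 8}.
      <>r holds at 0, so <><>r is true at 5.

Yes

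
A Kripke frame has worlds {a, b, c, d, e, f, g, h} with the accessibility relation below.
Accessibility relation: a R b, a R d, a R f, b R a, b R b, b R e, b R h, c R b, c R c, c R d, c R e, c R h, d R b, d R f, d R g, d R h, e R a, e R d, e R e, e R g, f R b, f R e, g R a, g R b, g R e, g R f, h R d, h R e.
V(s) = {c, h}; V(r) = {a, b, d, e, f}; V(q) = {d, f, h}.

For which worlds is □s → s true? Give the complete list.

a, b, c, d, e, f, g, h

Let φ = □s → s. Evaluate φ at each world:
  a (successors {b, d, f}): φ is true.
  b (successors {a, b, e, h}): φ is true.
  c (successors {b, c, d, e, h}): φ is true.
  d (successors {b, f, g, h}): φ is true.
  e (successors {a, d, e, g}): φ is true.
  f (successors {b, e}): φ is true.
  g (successors {a, b, e, f}): φ is true.
  h (successors {d, e}): φ is true.
For instance, at d:
  At d: □s is false, s is false, so □s → s is true.
    At d: □s requires s at every successor {b, f, g, h}.
      s fails at b, so □s is false at d.
Satisfying worlds: {a, b, c, d, e, f, g, h}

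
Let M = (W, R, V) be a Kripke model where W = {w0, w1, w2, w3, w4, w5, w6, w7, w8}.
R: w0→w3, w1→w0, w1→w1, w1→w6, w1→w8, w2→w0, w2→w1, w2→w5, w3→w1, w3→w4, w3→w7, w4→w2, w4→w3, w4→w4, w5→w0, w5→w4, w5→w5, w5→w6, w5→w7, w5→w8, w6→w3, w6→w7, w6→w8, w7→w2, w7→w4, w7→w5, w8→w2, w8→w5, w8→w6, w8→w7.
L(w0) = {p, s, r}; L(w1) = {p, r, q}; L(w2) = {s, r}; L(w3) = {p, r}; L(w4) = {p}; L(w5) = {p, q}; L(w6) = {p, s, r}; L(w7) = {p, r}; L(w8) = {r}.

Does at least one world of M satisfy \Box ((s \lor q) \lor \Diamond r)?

Yes

Let φ = \Box ((s \lor q) \lor \Diamond r). Evaluate φ at each world:
  w0 (successors {w3}): φ is true.
  w1 (successors {w0, w1, w6, w8}): φ is true.
  w2 (successors {w0, w1, w5}): φ is true.
  w3 (successors {w1, w4, w7}): φ is true.
  w4 (successors {w2, w3, w4}): φ is true.
  w5 (successors {w0, w4, w5, w6, w7, w8}): φ is true.
  w6 (successors {w3, w7, w8}): φ is true.
  w7 (successors {w2, w4, w5}): φ is true.
  w8 (successors {w2, w5, w6, w7}): φ is true.
Detail at w0 (witness):
  At w0: \Box ((s \lor q) \lor \Diamond r) requires (s \lor q) \lor \Diamond r at every successor {w3}.
      At w3: s \lor q is false, \Diamond r is true, so (s \lor q) \lor \Diamond r is true.
  So \Box ((s \lor q) \lor \Diamond r) is true at w0.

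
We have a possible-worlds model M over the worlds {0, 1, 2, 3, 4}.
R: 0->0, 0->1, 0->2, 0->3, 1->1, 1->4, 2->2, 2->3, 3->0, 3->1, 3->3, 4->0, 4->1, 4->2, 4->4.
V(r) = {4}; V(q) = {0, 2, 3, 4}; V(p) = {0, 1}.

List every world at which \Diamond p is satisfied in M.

0, 1, 3, 4

Let φ = \Diamond p. Evaluate φ at each world:
  0 (successors {0, 1, 2, 3}): φ is true.
  1 (successors {1, 4}): φ is true.
  2 (successors {2, 3}): φ is false.
  3 (successors {0, 1, 3}): φ is true.
  4 (successors {0, 1, 2, 4}): φ is true.
For instance, at 0:
  At 0: \Diamond p requires p at some successor in {0, 1, 2, 3}.
    p holds at 0, so \Diamond p is true at 0.
Satisfying worlds: {0, 1, 3, 4}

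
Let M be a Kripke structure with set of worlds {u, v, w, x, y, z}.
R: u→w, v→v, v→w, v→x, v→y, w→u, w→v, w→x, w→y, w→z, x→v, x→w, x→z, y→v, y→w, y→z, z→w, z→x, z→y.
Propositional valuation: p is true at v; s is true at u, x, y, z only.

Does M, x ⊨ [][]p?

No

At x: [][]p requires []p at every successor {v, w, z}.
  []p fails at v, so [][]p is false at x.
    At v: []p requires p at every successor {v, w, x, y}.
      p fails at w, so []p is false at v.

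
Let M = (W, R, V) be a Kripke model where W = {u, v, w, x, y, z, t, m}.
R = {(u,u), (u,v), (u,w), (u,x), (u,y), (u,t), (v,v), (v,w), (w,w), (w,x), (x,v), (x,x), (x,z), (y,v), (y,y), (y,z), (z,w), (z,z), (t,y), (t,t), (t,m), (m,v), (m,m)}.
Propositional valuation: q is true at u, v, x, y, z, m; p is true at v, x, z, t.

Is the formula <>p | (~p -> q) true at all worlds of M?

Yes

Let φ = <>p | (~p -> q). Evaluate φ at each world:
  u (successors {u, v, w, x, y, t}): φ is true.
  v (successors {v, w}): φ is true.
  w (successors {w, x}): φ is true.
  x (successors {v, x, z}): φ is true.
  y (successors {v, y, z}): φ is true.
  z (successors {w, z}): φ is true.
  t (successors {y, t, m}): φ is true.
  m (successors {v, m}): φ is true.
For instance, at v:
  At v: <>p is true, ~p -> q is true, so <>p | (~p -> q) is true.
    At v: <>p requires p at some successor in {v, w}.
      p holds at v, so <>p is true at v.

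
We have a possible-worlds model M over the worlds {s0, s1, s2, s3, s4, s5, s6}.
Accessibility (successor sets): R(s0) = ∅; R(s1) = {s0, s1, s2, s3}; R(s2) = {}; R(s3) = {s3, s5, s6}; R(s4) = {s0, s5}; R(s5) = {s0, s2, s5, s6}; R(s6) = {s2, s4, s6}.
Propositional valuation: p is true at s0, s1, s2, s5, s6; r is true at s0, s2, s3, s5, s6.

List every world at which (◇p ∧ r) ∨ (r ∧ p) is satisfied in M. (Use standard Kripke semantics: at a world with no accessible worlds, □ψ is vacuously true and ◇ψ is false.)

s0, s2, s3, s5, s6

Let φ = (◇p ∧ r) ∨ (r ∧ p). Evaluate φ at each world:
  s0 (successors ∅): φ is true.
  s1 (successors {s0, s1, s2, s3}): φ is false.
  s2 (successors ∅): φ is true.
  s3 (successors {s3, s5, s6}): φ is true.
  s4 (successors {s0, s5}): φ is false.
  s5 (successors {s0, s2, s5, s6}): φ is true.
  s6 (successors {s2, s4, s6}): φ is true.
For instance, at s4:
  At s4: ◇p ∧ r is false, r ∧ p is false, so (◇p ∧ r) ∨ (r ∧ p) is false.
    At s4: ◇p is true, r is false, so ◇p ∧ r is false.
      At s4: ◇p requires p at some successor in {s0, s5}.
        p holds at s0, so ◇p is true at s4.
Satisfying worlds: {s0, s2, s3, s5, s6}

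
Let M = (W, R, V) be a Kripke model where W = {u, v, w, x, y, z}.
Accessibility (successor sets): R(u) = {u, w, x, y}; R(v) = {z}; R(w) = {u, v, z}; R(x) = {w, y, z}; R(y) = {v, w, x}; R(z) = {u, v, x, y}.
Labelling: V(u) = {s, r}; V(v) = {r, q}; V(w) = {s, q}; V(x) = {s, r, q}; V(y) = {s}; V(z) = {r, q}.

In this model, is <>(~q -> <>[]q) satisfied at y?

At y: <>(~q -> <>[]q) requires ~q -> <>[]q at some successor in {v, w, x}.
  ~q -> <>[]q holds at v, so <>(~q -> <>[]q) is true at y.
    At v: ~q is false, <>[]q is false, so ~q -> <>[]q is true.
      At v: <>[]q requires []q at some successor in {z}.
        At z: []q is false.
      So <>[]q is false at v.

Yes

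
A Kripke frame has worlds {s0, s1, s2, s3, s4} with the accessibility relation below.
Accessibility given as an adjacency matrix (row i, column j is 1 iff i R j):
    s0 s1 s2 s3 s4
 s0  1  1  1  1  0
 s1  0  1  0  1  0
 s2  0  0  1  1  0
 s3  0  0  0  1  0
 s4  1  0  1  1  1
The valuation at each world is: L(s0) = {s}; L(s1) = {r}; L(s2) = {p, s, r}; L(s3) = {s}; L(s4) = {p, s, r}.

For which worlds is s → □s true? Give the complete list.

s1, s2, s3, s4

Recall that □ψ holds at a world iff ψ holds at every accessible world, and ◇ψ holds iff ψ holds at some accessible world.
Let φ = s → □s. Evaluate φ at each world:
  s0 (successors {s0, s1, s2, s3}): φ is false.
  s1 (successors {s1, s3}): φ is true.
  s2 (successors {s2, s3}): φ is true.
  s3 (successors {s3}): φ is true.
  s4 (successors {s0, s2, s3, s4}): φ is true.
For instance, at s0:
  At s0: s is true, □s is false, so s → □s is false.
    At s0: □s requires s at every successor {s0, s1, s2, s3}.
      s fails at s1, so □s is false at s0.
Satisfying worlds: {s1, s2, s3, s4}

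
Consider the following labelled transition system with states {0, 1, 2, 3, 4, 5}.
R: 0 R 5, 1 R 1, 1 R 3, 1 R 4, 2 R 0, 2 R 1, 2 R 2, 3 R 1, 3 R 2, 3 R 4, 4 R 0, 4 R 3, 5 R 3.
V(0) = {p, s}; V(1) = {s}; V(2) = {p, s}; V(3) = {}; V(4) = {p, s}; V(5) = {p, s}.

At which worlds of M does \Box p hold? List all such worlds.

0

Let φ = \Box p. Evaluate φ at each world:
  0 (successors {5}): φ is true.
  1 (successors {1, 3, 4}): φ is false.
  2 (successors {0, 1, 2}): φ is false.
  3 (successors {1, 2, 4}): φ is false.
  4 (successors {0, 3}): φ is false.
  5 (successors {3}): φ is false.
For instance, at 1:
  At 1: \Box p requires p at every successor {1, 3, 4}.
    p fails at 1, so \Box p is false at 1.
Satisfying worlds: {0}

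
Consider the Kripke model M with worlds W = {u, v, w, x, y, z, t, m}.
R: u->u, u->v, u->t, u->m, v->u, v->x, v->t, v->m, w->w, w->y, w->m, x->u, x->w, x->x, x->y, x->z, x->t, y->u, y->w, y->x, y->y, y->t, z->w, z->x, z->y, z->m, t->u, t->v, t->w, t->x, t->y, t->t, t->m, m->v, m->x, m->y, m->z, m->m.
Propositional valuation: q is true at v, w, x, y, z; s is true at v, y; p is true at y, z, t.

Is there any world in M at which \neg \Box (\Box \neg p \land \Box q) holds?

Yes

Recall that \Box ψ holds at a world iff ψ holds at every accessible world, and \Diamond ψ holds iff ψ holds at some accessible world.
Let φ = \neg \Box (\Box \neg p \land \Box q). Evaluate φ at each world:
  u (successors {u, v, t, m}): φ is true.
  v (successors {u, x, t, m}): φ is true.
  w (successors {w, y, m}): φ is true.
  x (successors {u, w, x, y, z, t}): φ is true.
  y (successors {u, w, x, y, t}): φ is true.
  z (successors {w, x, y, m}): φ is true.
  t (successors {u, v, w, x, y, t, m}): φ is true.
  m (successors {v, x, y, z, m}): φ is true.
Detail at u (witness):
  At u: \Box (\Box \neg p \land \Box q) is false, so \neg \Box (\Box \neg p \land \Box q) is true.
    At u: \Box (\Box \neg p \land \Box q) requires \Box \neg p \land \Box q at every successor {u, v, t, m}.
      \Box \neg p \land \Box q fails at u, so \Box (\Box \neg p \land \Box q) is false at u.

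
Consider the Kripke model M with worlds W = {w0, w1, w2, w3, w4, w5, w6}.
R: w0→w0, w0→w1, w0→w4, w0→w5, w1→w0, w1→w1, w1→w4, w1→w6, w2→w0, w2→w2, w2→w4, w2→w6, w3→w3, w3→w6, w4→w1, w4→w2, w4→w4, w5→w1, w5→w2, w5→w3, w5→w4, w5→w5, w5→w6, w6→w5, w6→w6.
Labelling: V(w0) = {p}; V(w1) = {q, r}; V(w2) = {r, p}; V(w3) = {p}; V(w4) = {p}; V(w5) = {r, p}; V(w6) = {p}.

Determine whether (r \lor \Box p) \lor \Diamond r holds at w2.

Yes

At w2: r \lor \Box p is true, \Diamond r is true, so (r \lor \Box p) \lor \Diamond r is true.
  At w2: r is true, \Box p is true, so r \lor \Box p is true.
    At w2: \Box p requires p at every successor {w0, w2, w4, w6}.
      At w0: p is true.
      At w2: p is true.
      At w4: p is true.
      At w6: p is true.
    So \Box p is true at w2.
  At w2: \Diamond r requires r at some successor in {w0, w2, w4, w6}.
    r holds at w2, so \Diamond r is true at w2.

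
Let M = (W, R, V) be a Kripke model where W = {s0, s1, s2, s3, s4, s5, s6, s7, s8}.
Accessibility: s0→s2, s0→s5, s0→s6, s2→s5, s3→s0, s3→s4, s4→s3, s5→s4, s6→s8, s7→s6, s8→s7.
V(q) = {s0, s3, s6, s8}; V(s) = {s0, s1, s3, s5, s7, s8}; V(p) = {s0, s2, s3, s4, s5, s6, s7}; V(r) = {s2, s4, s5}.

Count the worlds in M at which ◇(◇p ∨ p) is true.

8

Let φ = ◇(◇p ∨ p). Evaluate φ at each world:
  s0 (successors {s2, s5, s6}): φ is true.
  s1 (successors ∅): φ is false.
  s2 (successors {s5}): φ is true.
  s3 (successors {s0, s4}): φ is true.
  s4 (successors {s3}): φ is true.
  s5 (successors {s4}): φ is true.
  s6 (successors {s8}): φ is true.
  s7 (successors {s6}): φ is true.
  s8 (successors {s7}): φ is true.
For instance, at s3:
  At s3: ◇(◇p ∨ p) requires ◇p ∨ p at some successor in {s0, s4}.
    ◇p ∨ p holds at s0, so ◇(◇p ∨ p) is true at s3.
      At s0: ◇p is true, p is true, so ◇p ∨ p is true.
Satisfying worlds: {s0, s2, s3, s4, s5, s6, s7, s8}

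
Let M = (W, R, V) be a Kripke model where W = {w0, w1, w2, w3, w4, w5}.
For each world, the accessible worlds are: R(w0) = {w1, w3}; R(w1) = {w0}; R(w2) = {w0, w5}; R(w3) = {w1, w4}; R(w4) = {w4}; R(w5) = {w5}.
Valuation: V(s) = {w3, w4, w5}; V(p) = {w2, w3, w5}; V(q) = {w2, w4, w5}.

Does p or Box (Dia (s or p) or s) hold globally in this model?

Let φ = p or Box (Dia (s or p) or s). Evaluate φ at each world:
  w0 (successors {w1, w3}): φ is false.
  w1 (successors {w0}): φ is true.
  w2 (successors {w0, w5}): φ is true.
  w3 (successors {w1, w4}): φ is true.
  w4 (successors {w4}): φ is true.
  w5 (successors {w5}): φ is true.
Detail at w0 (counterexample):
  At w0: p is false, Box (Dia (s or p) or s) is false, so p or Box (Dia (s or p) or s) is false.
    At w0: Box (Dia (s or p) or s) requires Dia (s or p) or s at every successor {w1, w3}.
      Dia (s or p) or s fails at w1, so Box (Dia (s or p) or s) is false at w0.

No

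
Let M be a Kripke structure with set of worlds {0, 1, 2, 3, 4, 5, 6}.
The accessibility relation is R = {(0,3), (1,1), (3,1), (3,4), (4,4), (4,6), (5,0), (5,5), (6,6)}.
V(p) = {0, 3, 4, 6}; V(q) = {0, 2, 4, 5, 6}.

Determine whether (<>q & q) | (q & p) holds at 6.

Yes

At 6: <>q & q is true, q & p is true, so (<>q & q) | (q & p) is true.
  At 6: <>q is true, q is true, so <>q & q is true.
    At 6: <>q requires q at some successor in {6}.
      q holds at 6, so <>q is true at 6.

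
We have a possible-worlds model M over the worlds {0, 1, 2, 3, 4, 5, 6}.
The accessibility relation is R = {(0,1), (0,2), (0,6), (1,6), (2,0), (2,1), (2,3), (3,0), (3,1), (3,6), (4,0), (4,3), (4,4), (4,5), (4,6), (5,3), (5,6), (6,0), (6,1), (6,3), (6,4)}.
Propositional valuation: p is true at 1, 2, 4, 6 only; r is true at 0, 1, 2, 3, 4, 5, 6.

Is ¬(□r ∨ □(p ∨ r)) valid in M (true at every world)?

Let φ = ¬(□r ∨ □(p ∨ r)). Evaluate φ at each world:
  0 (successors {1, 2, 6}): φ is false.
  1 (successors {6}): φ is false.
  2 (successors {0, 1, 3}): φ is false.
  3 (successors {0, 1, 6}): φ is false.
  4 (successors {0, 3, 4, 5, 6}): φ is false.
  5 (successors {3, 6}): φ is false.
  6 (successors {0, 1, 3, 4}): φ is false.
Detail at 0 (counterexample):
  At 0: □r ∨ □(p ∨ r) is true, so ¬(□r ∨ □(p ∨ r)) is false.
    At 0: □r is true, □(p ∨ r) is true, so □r ∨ □(p ∨ r) is true.
      At 0: □r requires r at every successor {1, 2, 6}.
        At 1: r is true.
        At 2: r is true.
        At 6: r is true.
      So □r is true at 0.
      At 0: □(p ∨ r) requires p ∨ r at every successor {1, 2, 6}.
        At 1: p ∨ r is true.
        At 2: p ∨ r is true.
        At 6: p ∨ r is true.
      So □(p ∨ r) is true at 0.

No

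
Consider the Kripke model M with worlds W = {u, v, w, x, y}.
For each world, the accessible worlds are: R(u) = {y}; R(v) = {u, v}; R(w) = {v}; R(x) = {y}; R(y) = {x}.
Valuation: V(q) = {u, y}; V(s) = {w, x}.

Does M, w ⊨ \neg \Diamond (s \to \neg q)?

At w: \Diamond (s \to \neg q) is true, so \neg \Diamond (s \to \neg q) is false.
  At w: \Diamond (s \to \neg q) requires s \to \neg q at some successor in {v}.
    s \to \neg q holds at v, so \Diamond (s \to \neg q) is true at w.

No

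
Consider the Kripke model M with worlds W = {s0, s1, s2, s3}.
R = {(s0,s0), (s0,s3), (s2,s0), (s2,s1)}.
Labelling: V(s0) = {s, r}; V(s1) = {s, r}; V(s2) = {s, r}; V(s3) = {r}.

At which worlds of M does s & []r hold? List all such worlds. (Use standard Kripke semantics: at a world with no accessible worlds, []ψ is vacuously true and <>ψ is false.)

Let φ = s & []r. Evaluate φ at each world:
  s0 (successors {s0, s3}): φ is true.
  s1 (successors ∅): φ is true.
  s2 (successors {s0, s1}): φ is true.
  s3 (successors ∅): φ is false.
For instance, at s2:
  At s2: s is true, []r is true, so s & []r is true.
    At s2: []r requires r at every successor {s0, s1}.
      At s0: r is true.
      At s1: r is true.
    So []r is true at s2.
Satisfying worlds: {s0, s1, s2}

s0, s1, s2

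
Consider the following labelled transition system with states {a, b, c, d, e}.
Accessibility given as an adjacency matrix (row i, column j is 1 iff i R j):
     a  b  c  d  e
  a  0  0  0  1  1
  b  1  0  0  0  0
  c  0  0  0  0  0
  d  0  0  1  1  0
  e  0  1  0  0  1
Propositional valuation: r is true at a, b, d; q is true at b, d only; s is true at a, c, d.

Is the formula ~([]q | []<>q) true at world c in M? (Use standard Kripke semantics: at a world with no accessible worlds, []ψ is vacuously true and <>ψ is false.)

No

At c: []q | []<>q is true, so ~([]q | []<>q) is false.
  At c: []q is true, []<>q is true, so []q | []<>q is true.
    At c: no accessible worlds, so []q holds vacuously.
    At c: no accessible worlds, so []<>q holds vacuously.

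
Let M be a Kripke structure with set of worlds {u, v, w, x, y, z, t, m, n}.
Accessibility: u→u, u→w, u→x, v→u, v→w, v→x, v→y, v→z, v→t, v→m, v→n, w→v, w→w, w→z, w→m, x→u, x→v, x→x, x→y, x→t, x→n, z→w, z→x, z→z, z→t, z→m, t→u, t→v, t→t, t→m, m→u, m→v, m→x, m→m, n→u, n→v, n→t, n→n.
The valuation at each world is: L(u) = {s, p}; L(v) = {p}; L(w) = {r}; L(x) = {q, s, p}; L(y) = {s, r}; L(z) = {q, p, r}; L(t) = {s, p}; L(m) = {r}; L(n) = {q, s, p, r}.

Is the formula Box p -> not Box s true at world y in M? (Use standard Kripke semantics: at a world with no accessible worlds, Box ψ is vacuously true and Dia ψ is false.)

No

Recall that Box ψ holds at a world iff ψ holds at every accessible world, and Dia ψ holds iff ψ holds at some accessible world.
At y: Box p is true, not Box s is false, so Box p -> not Box s is false.
  At y: no accessible worlds, so Box p holds vacuously.
  At y: Box s is true, so not Box s is false.
    At y: no accessible worlds, so Box s holds vacuously.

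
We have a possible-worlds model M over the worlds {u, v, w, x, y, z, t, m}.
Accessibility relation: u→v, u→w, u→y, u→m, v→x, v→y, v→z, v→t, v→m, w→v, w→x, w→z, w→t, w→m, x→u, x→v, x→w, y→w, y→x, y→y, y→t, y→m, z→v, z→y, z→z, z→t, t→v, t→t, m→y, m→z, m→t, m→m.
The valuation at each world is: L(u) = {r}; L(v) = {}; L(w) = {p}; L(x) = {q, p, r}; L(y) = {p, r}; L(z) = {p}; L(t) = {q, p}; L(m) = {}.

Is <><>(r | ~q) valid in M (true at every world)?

Yes

Recall that <>ψ holds at a world iff ψ holds at some accessible world.
Let φ = <><>(r | ~q). Evaluate φ at each world:
  u (successors {v, w, y, m}): φ is true.
  v (successors {x, y, z, t, m}): φ is true.
  w (successors {v, x, z, t, m}): φ is true.
  x (successors {u, v, w}): φ is true.
  y (successors {w, x, y, t, m}): φ is true.
  z (successors {v, y, z, t}): φ is true.
  t (successors {v, t}): φ is true.
  m (successors {y, z, t, m}): φ is true.
For instance, at t:
  At t: <><>(r | ~q) requires <>(r | ~q) at some successor in {v, t}.
    <>(r | ~q) holds at v, so <><>(r | ~q) is true at t.
      At v: <>(r | ~q) requires r | ~q at some successor in {x, y, z, t, m}.
        r | ~q holds at x, so <>(r | ~q) is true at v.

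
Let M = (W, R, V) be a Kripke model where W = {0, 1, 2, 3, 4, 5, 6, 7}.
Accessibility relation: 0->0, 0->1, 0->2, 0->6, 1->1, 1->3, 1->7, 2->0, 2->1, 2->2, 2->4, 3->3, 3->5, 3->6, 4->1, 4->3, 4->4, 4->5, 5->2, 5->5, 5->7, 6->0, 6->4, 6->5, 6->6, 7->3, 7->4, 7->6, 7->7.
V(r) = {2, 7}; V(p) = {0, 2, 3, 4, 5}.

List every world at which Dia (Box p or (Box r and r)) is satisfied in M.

Let φ = Dia (Box p or (Box r and r)). Evaluate φ at each world:
  0 (successors {0, 1, 2, 6}): φ is false.
  1 (successors {1, 3, 7}): φ is false.
  2 (successors {0, 1, 2, 4}): φ is false.
  3 (successors {3, 5, 6}): φ is false.
  4 (successors {1, 3, 4, 5}): φ is false.
  5 (successors {2, 5, 7}): φ is false.
  6 (successors {0, 4, 5, 6}): φ is false.
  7 (successors {3, 4, 6, 7}): φ is false.
For instance, at 7:
  At 7: Dia (Box p or (Box r and r)) requires Box p or (Box r and r) at some successor in {3, 4, 6, 7}.
    At 3: Box p or (Box r and r) is false.
    At 4: Box p or (Box r and r) is false.
    At 6: Box p or (Box r and r) is false.
    At 7: Box p or (Box r and r) is false.
  So Dia (Box p or (Box r and r)) is false at 7.
Satisfying worlds: none.

none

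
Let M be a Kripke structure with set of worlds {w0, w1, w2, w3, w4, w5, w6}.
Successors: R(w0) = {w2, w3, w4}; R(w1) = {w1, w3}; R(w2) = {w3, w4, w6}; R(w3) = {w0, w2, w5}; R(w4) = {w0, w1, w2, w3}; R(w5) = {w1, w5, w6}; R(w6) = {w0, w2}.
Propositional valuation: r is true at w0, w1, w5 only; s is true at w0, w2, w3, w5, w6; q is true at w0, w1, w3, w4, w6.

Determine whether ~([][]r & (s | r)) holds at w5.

Recall that []ψ holds at a world iff ψ holds at every accessible world, and <>ψ holds iff ψ holds at some accessible world.
At w5: [][]r & (s | r) is false, so ~([][]r & (s | r)) is true.
  At w5: [][]r is false, s | r is true, so [][]r & (s | r) is false.
    At w5: [][]r requires []r at every successor {w1, w5, w6}.
      []r fails at w1, so [][]r is false at w5.

Yes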